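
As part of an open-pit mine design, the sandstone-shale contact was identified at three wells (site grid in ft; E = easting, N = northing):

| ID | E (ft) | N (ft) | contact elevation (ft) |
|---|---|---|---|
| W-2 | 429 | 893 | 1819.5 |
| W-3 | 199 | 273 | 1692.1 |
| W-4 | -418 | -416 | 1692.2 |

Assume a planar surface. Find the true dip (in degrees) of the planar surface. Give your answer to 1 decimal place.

Two edge vectors: W-2→W-3 = (-230, -620, -127.4), W-2→W-4 = (-847, -1309, -127.3).
Normal n = (W-2→W-3) × (W-2→W-4) = (-87840.6, 78628.8, -224070).
So ∂z/∂E = −n_x/n_z = −0.39202 and ∂z/∂N = −n_y/n_z = 0.35091.
Gradient magnitude |∇z| = √(a² + b²) = √(0.15368 + 0.12314) = 0.52614.
True dip = arctan(0.52614) = 27.8°, dipping toward SE (azimuth ≈ 132°).

27.8°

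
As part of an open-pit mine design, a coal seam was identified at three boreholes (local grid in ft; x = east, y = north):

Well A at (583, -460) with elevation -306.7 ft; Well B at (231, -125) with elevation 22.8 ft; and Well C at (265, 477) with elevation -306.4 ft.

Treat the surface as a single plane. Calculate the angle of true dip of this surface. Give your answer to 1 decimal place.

Let the plane be z = a·x + b·y + c.
Well B−Well A: −352a + 335b = 329.5;  Well C−Well A: −318a + 937b = 0.3.
Solving gives a = −1.38222, b = −0.46878.
Gradient magnitude |∇z| = √(a² + b²) = √(1.91053 + 0.21975) = 1.45955.
True dip = arctan(1.45955) = 55.6°, dipping toward ENE (azimuth ≈ 071°).

55.6°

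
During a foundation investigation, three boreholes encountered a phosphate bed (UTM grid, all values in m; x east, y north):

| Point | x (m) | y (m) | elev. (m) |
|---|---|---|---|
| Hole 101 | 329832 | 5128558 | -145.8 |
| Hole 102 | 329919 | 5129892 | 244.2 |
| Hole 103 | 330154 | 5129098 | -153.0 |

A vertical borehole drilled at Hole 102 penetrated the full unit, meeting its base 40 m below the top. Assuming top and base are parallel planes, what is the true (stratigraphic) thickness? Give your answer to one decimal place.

33.3 m

Two edge vectors: Hole 101→Hole 102 = (87, 1334, 390), Hole 101→Hole 103 = (322, 540, -7.2).
Normal n = (Hole 101→Hole 102) × (Hole 101→Hole 103) = (-220204.8, 126206.4, -382568).
So ∂z/∂x = −n_x/n_z = −0.57560 and ∂z/∂y = −n_y/n_z = 0.32989.
|∇z| = √(a²+b²) = 0.66343, so dip δ = arctan(0.66343) = 33.56°.
True thickness = vertical thickness × cos δ = 40 × cos 33.56° = 33.3 m.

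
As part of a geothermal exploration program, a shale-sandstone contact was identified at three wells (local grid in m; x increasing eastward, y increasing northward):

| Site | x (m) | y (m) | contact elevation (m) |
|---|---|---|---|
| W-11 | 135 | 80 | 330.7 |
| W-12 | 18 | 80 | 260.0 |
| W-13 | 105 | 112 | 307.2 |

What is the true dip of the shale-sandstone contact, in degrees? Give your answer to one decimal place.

32.1°

Two edge vectors: W-11→W-12 = (-117, 0, -70.7), W-11→W-13 = (-30, 32, -23.5).
Normal n = (W-11→W-12) × (W-11→W-13) = (2262.4, -628.5, -3744).
So ∂z/∂x = −n_x/n_z = 0.60427 and ∂z/∂y = −n_y/n_z = −0.16787.
Gradient magnitude |∇z| = √(a² + b²) = √(0.36515 + 0.02818) = 0.62716.
True dip = arctan(0.62716) = 32.1°, dipping toward WNW (azimuth ≈ 286°).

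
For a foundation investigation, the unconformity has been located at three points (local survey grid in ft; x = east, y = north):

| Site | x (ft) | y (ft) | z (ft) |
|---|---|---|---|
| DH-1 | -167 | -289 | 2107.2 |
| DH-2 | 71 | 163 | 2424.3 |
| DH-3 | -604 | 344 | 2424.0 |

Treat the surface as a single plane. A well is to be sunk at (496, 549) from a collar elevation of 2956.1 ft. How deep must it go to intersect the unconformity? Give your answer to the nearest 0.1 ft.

224.4 ft

Let the plane be z = a·x + b·y + c.
DH-2−DH-1: 238a + 452b = 317.1;  DH-3−DH-1: −437a + 633b = 316.8.
Solving gives a = 0.16523, b = 0.61455.
Then c = 2107.2 − a·-167 − b·-289 = 2312.40.
At (496, 549): z_contact = 81.96 + 337.39 + 2312.40 = 2731.74 ft.
Depth below ground = 2956.1 − 2731.74 = 224.4 ft.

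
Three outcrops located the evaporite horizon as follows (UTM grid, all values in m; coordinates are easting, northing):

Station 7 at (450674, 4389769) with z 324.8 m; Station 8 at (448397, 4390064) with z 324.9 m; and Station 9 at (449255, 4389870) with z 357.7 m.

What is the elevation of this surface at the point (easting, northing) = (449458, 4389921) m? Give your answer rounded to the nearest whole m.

327 m

Two edge vectors: Station 7→Station 8 = (-2277, 295, 0.1), Station 7→Station 9 = (-1419, 101, 32.9).
Normal n = (Station 7→Station 8) × (Station 7→Station 9) = (9695.4, 74771.4, 188628).
So ∂z/∂easting = −n_x/n_z = −0.05139958 and ∂z/∂northing = −n_y/n_z = −0.39639608.
Intercept c from Station 7: 324.8 + 23164.45 + 1740087.23 = 1763576.48.
At (449458, 4389921): z = −23102.0 − 1740147.5 + 1763576.48 = 327.0 m.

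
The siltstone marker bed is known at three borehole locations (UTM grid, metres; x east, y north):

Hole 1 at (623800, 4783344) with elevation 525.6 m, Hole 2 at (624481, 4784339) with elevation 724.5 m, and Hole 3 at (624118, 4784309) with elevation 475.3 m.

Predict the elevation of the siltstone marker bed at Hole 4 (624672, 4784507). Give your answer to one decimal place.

Two edge vectors: Hole 1→Hole 2 = (681, 995, 198.9), Hole 1→Hole 3 = (318, 965, -50.3).
Normal n = (Hole 1→Hole 2) × (Hole 1→Hole 3) = (-241987, 97504.5, 340755).
So ∂z/∂x = −n_x/n_z = 0.710149521 and ∂z/∂y = −n_y/n_z = −0.286142536.
Intercept c from Hole 1: 525.6 − 442991.27 + 1368718.18 = 926252.51.
At (624672, 4784507): z = 443610.5 − 1369051.0 + 926252.51 = 812.1 m.

812.1 m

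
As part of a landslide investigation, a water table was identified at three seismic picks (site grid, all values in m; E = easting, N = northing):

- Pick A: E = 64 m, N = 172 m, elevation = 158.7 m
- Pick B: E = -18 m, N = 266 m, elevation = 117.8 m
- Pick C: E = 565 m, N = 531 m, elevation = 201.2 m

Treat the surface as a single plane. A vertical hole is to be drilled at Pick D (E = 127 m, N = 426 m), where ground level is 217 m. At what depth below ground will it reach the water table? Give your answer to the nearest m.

Two edge vectors: Pick A→Pick B = (-82, 94, -40.9), Pick A→Pick C = (501, 359, 42.5).
Normal n = (Pick A→Pick B) × (Pick A→Pick C) = (18678.1, -17005.9, -76532).
So ∂z/∂E = −n_x/n_z = 0.24406 and ∂z/∂N = −n_y/n_z = −0.22221.
Intercept c from Pick A: 158.7 − 15.62 + 38.22 = 181.30.
At (127, 426): z_contact = 31.0 − 94.7 + 181.30 = 117.6 m.
Depth below ground = 217 − 117.6 = 99 m.

99 m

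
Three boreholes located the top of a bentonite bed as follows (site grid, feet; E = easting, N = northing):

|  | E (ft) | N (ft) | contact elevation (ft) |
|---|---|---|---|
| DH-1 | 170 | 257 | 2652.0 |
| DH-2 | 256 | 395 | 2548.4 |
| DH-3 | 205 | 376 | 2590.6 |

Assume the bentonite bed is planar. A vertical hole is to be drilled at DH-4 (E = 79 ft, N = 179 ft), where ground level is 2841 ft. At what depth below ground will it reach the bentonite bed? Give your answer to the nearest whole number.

100 ft

Let the plane be z = a·E + b·N + c.
DH-2−DH-1: 86a + 138b = −103.6;  DH-3−DH-1: 35a + 119b = −61.4.
Solving gives a = −0.71340, b = −0.30614.
Then c = 2652 − a·170 − b·257 = 2851.96.
At (79, 179): z_contact = −56.4 − 54.8 + 2851.96 = 2740.8 ft.
Depth below ground = 2841 − 2740.8 = 100 ft.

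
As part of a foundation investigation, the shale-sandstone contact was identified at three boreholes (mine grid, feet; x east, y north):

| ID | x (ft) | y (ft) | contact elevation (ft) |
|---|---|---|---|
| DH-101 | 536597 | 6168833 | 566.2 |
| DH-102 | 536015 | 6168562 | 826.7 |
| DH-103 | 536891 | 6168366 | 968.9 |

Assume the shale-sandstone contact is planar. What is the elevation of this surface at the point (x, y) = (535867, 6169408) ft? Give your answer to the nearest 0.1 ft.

83.5 ft

Two edge vectors: DH-101→DH-102 = (-582, -271, 260.5), DH-101→DH-103 = (294, -467, 402.7).
Normal n = (DH-101→DH-102) × (DH-101→DH-103) = (12521.8, 310958.4, 351468).
So ∂z/∂x = −n_x/n_z = −0.035627141 and ∂z/∂y = −n_y/n_z = −0.884741712.
Intercept c from DH-101: 566.2 + 19117.42 + 5457823.87 = 5477507.49.
At (535867, 6169408): z = −19091.4 − 5458332.6 + 5477507.49 = 83.5 ft.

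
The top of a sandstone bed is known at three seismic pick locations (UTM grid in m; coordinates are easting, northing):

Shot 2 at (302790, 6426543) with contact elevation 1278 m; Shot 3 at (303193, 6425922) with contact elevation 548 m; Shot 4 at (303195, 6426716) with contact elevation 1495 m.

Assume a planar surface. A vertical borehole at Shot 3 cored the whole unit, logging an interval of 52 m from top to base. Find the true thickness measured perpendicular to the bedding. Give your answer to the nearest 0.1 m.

Two edge vectors: Shot 2→Shot 3 = (403, -621, -730), Shot 2→Shot 4 = (405, 173, 217).
Normal n = (Shot 2→Shot 3) × (Shot 2→Shot 4) = (-8467, -383101, 321224).
So ∂z/∂easting = −n_x/n_z = 0.02636 and ∂z/∂northing = −n_y/n_z = 1.19263.
|∇z| = √(a²+b²) = 1.19292, so dip δ = arctan(1.19292) = 50.03°.
True thickness = vertical thickness × cos δ = 52 × cos 50.03° = 33.4 m.

33.4 m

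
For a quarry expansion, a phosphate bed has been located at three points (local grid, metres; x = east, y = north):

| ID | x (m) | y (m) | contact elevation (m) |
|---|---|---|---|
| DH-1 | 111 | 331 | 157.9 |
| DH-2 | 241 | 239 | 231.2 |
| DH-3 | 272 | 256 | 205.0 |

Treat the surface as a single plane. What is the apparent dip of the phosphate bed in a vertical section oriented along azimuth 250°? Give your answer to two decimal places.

30.96°

Two edge vectors: DH-1→DH-2 = (130, -92, 73.3), DH-1→DH-3 = (161, -75, 47.1).
Normal n = (DH-1→DH-2) × (DH-1→DH-3) = (1164.3, 5678.3, 5062).
So ∂z/∂x = −n_x/n_z = −0.23001 and ∂z/∂y = −n_y/n_z = −1.12175.
Unit vector along 250° is (sin 250°, cos 250°) = (-0.9397, -0.3420).
Slope in that direction = a·(-0.9397) + b·(-0.3420) = 0.59980.
Apparent dip = arctan|0.59980| = 30.96° (true dip is 48.9°, so apparent ≤ true as expected).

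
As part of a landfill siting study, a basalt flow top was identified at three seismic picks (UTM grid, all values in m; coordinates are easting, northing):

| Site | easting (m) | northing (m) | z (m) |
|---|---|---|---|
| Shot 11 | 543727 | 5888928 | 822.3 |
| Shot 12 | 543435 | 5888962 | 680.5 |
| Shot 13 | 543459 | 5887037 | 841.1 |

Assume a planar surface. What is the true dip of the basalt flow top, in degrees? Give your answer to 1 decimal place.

25.8°

Two edge vectors: Shot 11→Shot 12 = (-292, 34, -141.8), Shot 11→Shot 13 = (-268, -1891, 18.8).
Normal n = (Shot 11→Shot 12) × (Shot 11→Shot 13) = (-267504.6, 43492, 561284).
So ∂z/∂easting = −n_x/n_z = 0.47659 and ∂z/∂northing = −n_y/n_z = −0.07749.
Gradient magnitude |∇z| = √(a² + b²) = √(0.22714 + 0.00600) = 0.48285.
True dip = arctan(0.48285) = 25.8°, dipping toward W (azimuth ≈ 279°).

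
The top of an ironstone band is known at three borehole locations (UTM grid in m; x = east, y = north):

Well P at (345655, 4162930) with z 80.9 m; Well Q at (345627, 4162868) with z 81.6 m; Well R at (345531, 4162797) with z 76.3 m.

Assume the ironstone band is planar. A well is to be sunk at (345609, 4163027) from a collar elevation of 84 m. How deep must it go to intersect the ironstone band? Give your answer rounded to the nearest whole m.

Two edge vectors: Well P→Well Q = (-28, -62, 0.7), Well P→Well R = (-124, -133, -4.6).
Normal n = (Well P→Well Q) × (Well P→Well R) = (378.3, -215.6, -3964).
So ∂z/∂x = −n_x/n_z = 0.09543391 and ∂z/∂y = −n_y/n_z = −0.05438951.
Intercept c from Well P: 80.9 − 32987.21 + 226419.70 = 193513.40.
At (345609, 4163027): z_contact = 32982.8 − 226425.0 + 193513.40 = 71.2 m.
Depth below ground = 84 − 71.2 = 13 m.

13 m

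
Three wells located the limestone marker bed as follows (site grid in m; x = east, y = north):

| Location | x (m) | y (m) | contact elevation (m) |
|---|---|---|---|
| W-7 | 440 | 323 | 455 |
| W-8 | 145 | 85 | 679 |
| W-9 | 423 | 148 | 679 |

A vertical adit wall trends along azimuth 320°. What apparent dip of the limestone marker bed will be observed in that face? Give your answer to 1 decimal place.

50.0°

Two edge vectors: W-7→W-8 = (-295, -238, 224), W-7→W-9 = (-17, -175, 224).
Normal n = (W-7→W-8) × (W-7→W-9) = (-14112, 62272, 47579).
So ∂z/∂x = −n_x/n_z = 0.29660 and ∂z/∂y = −n_y/n_z = −1.30881.
Unit vector along 320° is (sin 320°, cos 320°) = (-0.6428, 0.7660).
Slope in that direction = a·(-0.6428) + b·(0.7660) = −1.19326.
Apparent dip = arctan|1.19326| = 50.0° (true dip is 53.3°, so apparent ≤ true as expected).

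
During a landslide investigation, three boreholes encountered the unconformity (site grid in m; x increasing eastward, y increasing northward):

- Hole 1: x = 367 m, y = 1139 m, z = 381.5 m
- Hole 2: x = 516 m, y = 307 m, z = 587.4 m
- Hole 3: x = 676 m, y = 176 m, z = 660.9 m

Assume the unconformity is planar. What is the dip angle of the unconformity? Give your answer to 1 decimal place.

19.7°

Two edge vectors: Hole 1→Hole 2 = (149, -832, 205.9), Hole 1→Hole 3 = (309, -963, 279.4).
Normal n = (Hole 1→Hole 2) × (Hole 1→Hole 3) = (-34179.1, 21992.5, 113601).
So ∂z/∂x = −n_x/n_z = 0.30087 and ∂z/∂y = −n_y/n_z = −0.19359.
Gradient magnitude |∇z| = √(a² + b²) = √(0.09052 + 0.03748) = 0.35777.
True dip = arctan(0.35777) = 19.7°, dipping toward WNW (azimuth ≈ 303°).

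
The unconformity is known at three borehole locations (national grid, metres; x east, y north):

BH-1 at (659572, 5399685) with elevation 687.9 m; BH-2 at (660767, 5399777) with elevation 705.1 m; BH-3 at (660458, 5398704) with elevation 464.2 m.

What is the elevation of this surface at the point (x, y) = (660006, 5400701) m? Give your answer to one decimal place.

Let the plane be z = a·x + b·y + c.
BH-2−BH-1: 1195a + 92b = 17.2;  BH-3−BH-1: 886a − 981b = −223.7.
Solving gives a = −0.002956755, b = 0.225362197.
Then c = 687.9 − a·659572 − b·5399685 = −1214246.78.
At (660006, 5400701): z = −1951.5 + 1217113.8 − 1214246.78 = 915.6 m.

915.6 m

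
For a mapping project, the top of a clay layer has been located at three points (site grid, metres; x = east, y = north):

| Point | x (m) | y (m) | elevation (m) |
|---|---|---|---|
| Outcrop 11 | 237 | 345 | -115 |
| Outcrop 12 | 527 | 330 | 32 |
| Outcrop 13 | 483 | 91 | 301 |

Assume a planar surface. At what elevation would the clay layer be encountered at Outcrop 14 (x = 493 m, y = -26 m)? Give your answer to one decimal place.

446.7 m

Two edge vectors: Outcrop 11→Outcrop 12 = (290, -15, 147), Outcrop 11→Outcrop 13 = (246, -254, 416).
Normal n = (Outcrop 11→Outcrop 12) × (Outcrop 11→Outcrop 13) = (31098, -84478, -69970).
So ∂z/∂x = −n_x/n_z = 0.44445 and ∂z/∂y = −n_y/n_z = −1.20735.
Intercept c from Outcrop 11: -115 − 105.33 + 416.53 = 196.20.
At (493, -26): z = 219.1 + 31.4 + 196.20 = 446.7 m.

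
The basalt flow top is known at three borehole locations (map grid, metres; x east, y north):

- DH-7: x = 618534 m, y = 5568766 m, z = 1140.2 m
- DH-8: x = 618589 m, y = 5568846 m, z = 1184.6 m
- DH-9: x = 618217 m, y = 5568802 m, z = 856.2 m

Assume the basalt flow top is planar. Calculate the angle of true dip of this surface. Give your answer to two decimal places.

Two edge vectors: DH-7→DH-8 = (55, 80, 44.4), DH-7→DH-9 = (-317, 36, -284).
Normal n = (DH-7→DH-8) × (DH-7→DH-9) = (-24318.4, 1545.2, 27340).
So ∂z/∂x = −n_x/n_z = 0.88948 and ∂z/∂y = −n_y/n_z = −0.05652.
Gradient magnitude |∇z| = √(a² + b²) = √(0.79118 + 0.00319) = 0.89127.
True dip = arctan(0.89127) = 41.71°, dipping toward W (azimuth ≈ 274°).

41.71°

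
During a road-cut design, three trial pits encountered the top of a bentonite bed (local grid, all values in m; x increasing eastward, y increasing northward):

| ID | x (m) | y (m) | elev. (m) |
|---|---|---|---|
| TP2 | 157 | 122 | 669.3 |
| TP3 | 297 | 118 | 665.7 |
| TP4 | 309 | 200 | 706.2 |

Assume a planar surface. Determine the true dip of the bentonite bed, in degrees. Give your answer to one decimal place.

Let the plane be z = a·x + b·y + c.
TP3−TP2: 140a − 4b = −3.6;  TP4−TP2: 152a + 78b = 36.9.
Solving gives a = −0.01155, b = 0.49559.
Gradient magnitude |∇z| = √(a² + b²) = √(0.00013 + 0.24561) = 0.49573.
True dip = arctan(0.49573) = 26.4°, dipping toward S (azimuth ≈ 179°).

26.4°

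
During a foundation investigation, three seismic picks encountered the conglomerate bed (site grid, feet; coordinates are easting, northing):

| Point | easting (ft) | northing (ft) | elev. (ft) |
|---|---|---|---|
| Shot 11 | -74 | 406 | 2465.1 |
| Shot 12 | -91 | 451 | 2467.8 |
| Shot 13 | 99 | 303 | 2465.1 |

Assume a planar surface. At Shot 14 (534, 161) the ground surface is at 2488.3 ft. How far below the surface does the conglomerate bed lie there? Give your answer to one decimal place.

14.1 ft

Two edge vectors: Shot 11→Shot 12 = (-17, 45, 2.7), Shot 11→Shot 13 = (173, -103, 0).
Normal n = (Shot 11→Shot 12) × (Shot 11→Shot 13) = (278.1, 467.1, -6034).
So ∂z/∂easting = −n_x/n_z = 0.04609 and ∂z/∂northing = −n_y/n_z = 0.07741.
Intercept c from Shot 11: 2465.1 + 3.41 − 31.43 = 2437.08.
At (534, 161): z_contact = 24.61 + 12.46 + 2437.08 = 2474.16 ft.
Depth below ground = 2488.3 − 2474.16 = 14.1 ft.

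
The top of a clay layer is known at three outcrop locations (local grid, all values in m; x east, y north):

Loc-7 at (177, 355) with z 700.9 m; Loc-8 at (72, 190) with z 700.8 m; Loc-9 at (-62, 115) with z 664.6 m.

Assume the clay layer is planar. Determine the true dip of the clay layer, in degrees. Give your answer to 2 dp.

26.40°

Let the plane be z = a·x + b·y + c.
Loc-8−Loc-7: −105a − 165b = −0.1;  Loc-9−Loc-7: −239a − 240b = −36.3.
Solving gives a = 0.41907, b = −0.26608.
Gradient magnitude |∇z| = √(a² + b²) = √(0.17562 + 0.07080) = 0.49641.
True dip = arctan(0.49641) = 26.40°, dipping toward WNW (azimuth ≈ 302°).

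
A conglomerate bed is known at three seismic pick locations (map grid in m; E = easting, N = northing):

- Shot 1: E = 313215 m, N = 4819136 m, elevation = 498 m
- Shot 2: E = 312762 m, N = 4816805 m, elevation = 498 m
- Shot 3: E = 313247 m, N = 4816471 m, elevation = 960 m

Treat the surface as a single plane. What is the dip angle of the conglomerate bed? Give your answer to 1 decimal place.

40.6°

Two edge vectors: Shot 1→Shot 2 = (-453, -2331, 0), Shot 1→Shot 3 = (32, -2665, 462).
Normal n = (Shot 1→Shot 2) × (Shot 1→Shot 3) = (-1076922, 209286, 1281837).
So ∂z/∂E = −n_x/n_z = 0.84014 and ∂z/∂N = −n_y/n_z = −0.16327.
Gradient magnitude |∇z| = √(a² + b²) = √(0.70583 + 0.02666) = 0.85586.
True dip = arctan(0.85586) = 40.6°, dipping toward W (azimuth ≈ 281°).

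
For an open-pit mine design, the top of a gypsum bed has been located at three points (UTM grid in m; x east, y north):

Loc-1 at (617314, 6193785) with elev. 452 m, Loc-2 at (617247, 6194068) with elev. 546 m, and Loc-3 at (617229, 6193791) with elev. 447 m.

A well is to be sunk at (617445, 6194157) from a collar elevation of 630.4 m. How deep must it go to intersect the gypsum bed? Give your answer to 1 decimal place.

36.5 m

Two edge vectors: Loc-1→Loc-2 = (-67, 283, 94), Loc-1→Loc-3 = (-85, 6, -5).
Normal n = (Loc-1→Loc-2) × (Loc-1→Loc-3) = (-1979, -8325, 23653).
So ∂z/∂x = −n_x/n_z = 0.083668034 and ∂z/∂y = −n_y/n_z = 0.351963810.
Intercept c from Loc-1: 452 − 51649.45 − 2179988.17 = −2231185.62.
At (617445, 6194157): z_contact = 51660.41 + 2180119.10 − 2231185.62 = 593.89 m.
Depth below ground = 630.4 − 593.89 = 36.5 m.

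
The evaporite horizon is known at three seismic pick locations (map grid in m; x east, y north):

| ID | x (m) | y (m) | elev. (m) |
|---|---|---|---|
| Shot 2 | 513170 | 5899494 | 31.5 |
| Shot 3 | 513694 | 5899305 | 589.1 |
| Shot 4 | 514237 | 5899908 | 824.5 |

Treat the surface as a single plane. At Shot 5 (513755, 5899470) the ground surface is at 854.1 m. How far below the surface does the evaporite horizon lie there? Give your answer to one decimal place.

280.2 m

Let the plane be z = a·x + b·y + c.
Shot 3−Shot 2: 524a − 189b = 557.6;  Shot 4−Shot 2: 1067a + 414b = 793.
Solving gives a = 0.909518178, b = −0.428637431.
Then c = 31.5 − a·513170 − b·5899494 = 2062038.01.
At (513755, 5899470): z_contact = 467269.51 − 2528733.67 + 2062038.01 = 573.86 m.
Depth below ground = 854.1 − 573.86 = 280.2 m.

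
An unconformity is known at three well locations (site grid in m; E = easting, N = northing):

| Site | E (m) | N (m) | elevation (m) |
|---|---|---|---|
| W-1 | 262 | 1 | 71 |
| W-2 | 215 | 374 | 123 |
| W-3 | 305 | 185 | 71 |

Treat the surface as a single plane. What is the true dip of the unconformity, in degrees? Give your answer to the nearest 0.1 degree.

21.7°

Let the plane be z = a·E + b·N + c.
W-2−W-1: −47a + 373b = 52;  W-3−W-1: 43a + 184b = 0.
Solving gives a = −0.38757, b = 0.09057.
Gradient magnitude |∇z| = √(a² + b²) = √(0.15021 + 0.00820) = 0.39802.
True dip = arctan(0.39802) = 21.7°, dipping toward ESE (azimuth ≈ 103°).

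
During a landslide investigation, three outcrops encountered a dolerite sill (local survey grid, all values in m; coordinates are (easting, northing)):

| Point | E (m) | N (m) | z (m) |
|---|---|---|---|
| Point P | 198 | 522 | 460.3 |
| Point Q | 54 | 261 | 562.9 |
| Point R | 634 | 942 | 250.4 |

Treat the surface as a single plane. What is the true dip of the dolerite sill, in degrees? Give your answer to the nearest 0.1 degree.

Let the plane be z = a·E + b·N + c.
Point Q−Point P: −144a − 261b = 102.6;  Point R−Point P: 436a + 420b = −209.9.
Solving gives a = −0.21929, b = −0.27211.
Gradient magnitude |∇z| = √(a² + b²) = √(0.04809 + 0.07405) = 0.34948.
True dip = arctan(0.34948) = 19.3°, dipping toward NE (azimuth ≈ 039°).

19.3°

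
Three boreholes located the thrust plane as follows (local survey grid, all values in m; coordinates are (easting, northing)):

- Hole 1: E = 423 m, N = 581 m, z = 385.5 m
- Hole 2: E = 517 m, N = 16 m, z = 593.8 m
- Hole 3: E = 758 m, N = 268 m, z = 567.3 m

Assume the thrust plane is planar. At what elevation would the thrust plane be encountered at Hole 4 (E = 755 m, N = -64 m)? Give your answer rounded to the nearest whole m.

676 m

Let the plane be z = a·E + b·N + c.
Hole 2−Hole 1: 94a − 565b = 208.3;  Hole 3−Hole 1: 335a − 313b = 181.8.
Solving gives a = 0.23471, b = −0.32962.
Then c = 385.5 − a·423 − b·581 = 477.73.
At (755, -64): z = 177.2 + 21.1 + 477.73 = 676.0 m.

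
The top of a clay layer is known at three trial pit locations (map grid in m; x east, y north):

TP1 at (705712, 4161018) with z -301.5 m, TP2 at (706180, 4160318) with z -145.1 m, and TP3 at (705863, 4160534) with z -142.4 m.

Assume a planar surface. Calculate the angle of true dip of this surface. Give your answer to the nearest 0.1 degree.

27.2°

Let the plane be z = a·x + b·y + c.
TP2−TP1: 468a − 700b = 156.4;  TP3−TP1: 151a − 484b = 159.1.
Solving gives a = −0.29527, b = −0.42084.
Gradient magnitude |∇z| = √(a² + b²) = √(0.08719 + 0.17711) = 0.51409.
True dip = arctan(0.51409) = 27.2°, dipping toward NE (azimuth ≈ 035°).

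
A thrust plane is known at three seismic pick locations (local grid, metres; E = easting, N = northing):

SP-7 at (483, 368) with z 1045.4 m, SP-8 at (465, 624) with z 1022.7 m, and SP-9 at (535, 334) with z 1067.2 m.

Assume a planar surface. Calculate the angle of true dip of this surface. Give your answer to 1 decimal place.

21.0°

Two edge vectors: SP-7→SP-8 = (-18, 256, -22.7), SP-7→SP-9 = (52, -34, 21.8).
Normal n = (SP-7→SP-8) × (SP-7→SP-9) = (4809, -788, -12700).
So ∂z/∂E = −n_x/n_z = 0.37866 and ∂z/∂N = −n_y/n_z = −0.06205.
Gradient magnitude |∇z| = √(a² + b²) = √(0.14338 + 0.00385) = 0.38371.
True dip = arctan(0.38371) = 21.0°, dipping toward W (azimuth ≈ 279°).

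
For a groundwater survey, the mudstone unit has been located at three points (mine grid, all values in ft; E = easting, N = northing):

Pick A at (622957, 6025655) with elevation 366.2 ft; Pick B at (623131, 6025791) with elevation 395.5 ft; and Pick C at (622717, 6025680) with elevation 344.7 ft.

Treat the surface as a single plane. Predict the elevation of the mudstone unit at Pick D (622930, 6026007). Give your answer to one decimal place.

Let the plane be z = a·E + b·N + c.
Pick B−Pick A: 174a + 136b = 29.3;  Pick C−Pick A: −240a + 25b = −21.5.
Solving gives a = 0.098851041, b = 0.088969992.
Then c = 366.2 − a·622957 − b·6025655 = −597316.22.
At (622930, 6026007): z = 61577.3 + 536133.8 − 597316.22 = 394.8 ft.

394.8 ft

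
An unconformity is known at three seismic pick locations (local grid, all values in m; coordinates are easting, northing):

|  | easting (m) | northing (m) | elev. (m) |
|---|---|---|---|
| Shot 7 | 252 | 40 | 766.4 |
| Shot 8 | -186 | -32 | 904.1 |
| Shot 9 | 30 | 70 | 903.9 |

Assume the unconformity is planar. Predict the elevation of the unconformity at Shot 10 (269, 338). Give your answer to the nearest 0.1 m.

Let the plane be z = a·easting + b·northing + c.
Shot 8−Shot 7: −438a − 72b = 137.7;  Shot 9−Shot 7: −222a + 30b = 137.5.
Solving gives a = −0.48177, b = 1.01825.
Then c = 766.4 − a·252 − b·40 = 847.08.
At (269, 338): z = −129.6 + 344.2 + 847.08 = 1061.6 m.

1061.6 m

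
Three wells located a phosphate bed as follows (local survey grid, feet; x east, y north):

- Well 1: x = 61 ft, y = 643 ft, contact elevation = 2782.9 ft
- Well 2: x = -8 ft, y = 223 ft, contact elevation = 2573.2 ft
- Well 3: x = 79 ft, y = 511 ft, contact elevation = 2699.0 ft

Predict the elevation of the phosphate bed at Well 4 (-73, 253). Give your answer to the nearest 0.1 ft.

Two edge vectors: Well 1→Well 2 = (-69, -420, -209.7), Well 1→Well 3 = (18, -132, -83.9).
Normal n = (Well 1→Well 2) × (Well 1→Well 3) = (7557.6, -9563.7, 16668).
So ∂z/∂x = −n_x/n_z = −0.45342 and ∂z/∂y = −n_y/n_z = 0.57378.
Intercept c from Well 1: 2782.9 + 27.66 − 368.94 = 2441.62.
At (-73, 253): z = 33.1 + 145.2 + 2441.62 = 2619.9 ft.

2619.9 ft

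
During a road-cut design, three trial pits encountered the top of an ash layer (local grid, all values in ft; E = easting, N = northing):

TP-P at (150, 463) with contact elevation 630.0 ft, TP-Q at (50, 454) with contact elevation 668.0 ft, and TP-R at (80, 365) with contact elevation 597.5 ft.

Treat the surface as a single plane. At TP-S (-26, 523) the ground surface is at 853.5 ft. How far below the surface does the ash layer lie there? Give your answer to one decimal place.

Let the plane be z = a·E + b·N + c.
TP-Q−TP-P: −100a − 9b = 38;  TP-R−TP-P: −70a − 98b = −32.5.
Solving gives a = −0.43800, b = 0.64449.
Then c = 630 − a·150 − b·463 = 397.30.
At (-26, 523): z_contact = 11.39 + 337.07 + 397.30 = 745.76 ft.
Depth below ground = 853.5 − 745.76 = 107.7 ft.

107.7 ft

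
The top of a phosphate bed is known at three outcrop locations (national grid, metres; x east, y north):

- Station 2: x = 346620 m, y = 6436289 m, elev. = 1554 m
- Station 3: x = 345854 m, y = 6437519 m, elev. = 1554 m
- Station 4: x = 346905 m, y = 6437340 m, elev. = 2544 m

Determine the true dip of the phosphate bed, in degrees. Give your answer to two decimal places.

Let the plane be z = a·x + b·y + c.
Station 3−Station 2: −766a + 1230b = 0;  Station 4−Station 2: 285a + 1051b = 990.
Solving gives a = 1.05372, b = 0.65622.
Gradient magnitude |∇z| = √(a² + b²) = √(1.11033 + 0.43063) = 1.24135.
True dip = arctan(1.24135) = 51.15°, dipping toward WSW (azimuth ≈ 238°).

51.15°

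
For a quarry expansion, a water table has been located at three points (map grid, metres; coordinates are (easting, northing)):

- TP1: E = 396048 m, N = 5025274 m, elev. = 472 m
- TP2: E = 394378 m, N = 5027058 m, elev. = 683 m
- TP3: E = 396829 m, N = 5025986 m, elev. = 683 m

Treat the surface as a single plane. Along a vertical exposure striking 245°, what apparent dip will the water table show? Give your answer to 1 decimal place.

Two edge vectors: TP1→TP2 = (-1670, 1784, 211), TP1→TP3 = (781, 712, 211).
Normal n = (TP1→TP2) × (TP1→TP3) = (226192, 517161, -2582344).
So ∂z/∂E = −n_x/n_z = 0.08759 and ∂z/∂N = −n_y/n_z = 0.20027.
Unit vector along 245° is (sin 245°, cos 245°) = (-0.9063, -0.4226).
Slope in that direction = a·(-0.9063) + b·(-0.4226) = −0.16402.
Apparent dip = arctan|0.16402| = 9.3° (true dip is 12.3°, so apparent ≤ true as expected).

9.3°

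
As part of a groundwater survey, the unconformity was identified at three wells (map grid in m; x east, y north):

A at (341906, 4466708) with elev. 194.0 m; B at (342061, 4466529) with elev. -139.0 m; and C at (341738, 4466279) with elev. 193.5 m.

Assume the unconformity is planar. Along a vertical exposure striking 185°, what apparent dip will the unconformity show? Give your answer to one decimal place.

Two edge vectors: A→B = (155, -179, -333), A→C = (-168, -429, -0.5).
Normal n = (A→B) × (A→C) = (-142767.5, 56021.5, -96567).
So ∂z/∂x = −n_x/n_z = −1.47843 and ∂z/∂y = −n_y/n_z = 0.58013.
Unit vector along 185° is (sin 185°, cos 185°) = (-0.0872, -0.9962).
Slope in that direction = a·(-0.0872) + b·(-0.9962) = −0.44907.
Apparent dip = arctan|0.44907| = 24.2° (true dip is 57.8°, so apparent ≤ true as expected).

24.2°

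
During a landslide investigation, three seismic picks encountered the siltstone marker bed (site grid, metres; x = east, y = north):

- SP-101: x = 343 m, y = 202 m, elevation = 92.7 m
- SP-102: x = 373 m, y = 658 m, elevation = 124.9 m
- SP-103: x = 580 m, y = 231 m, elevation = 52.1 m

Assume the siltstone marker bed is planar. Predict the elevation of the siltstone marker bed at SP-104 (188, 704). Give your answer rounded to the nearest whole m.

Two edge vectors: SP-101→SP-102 = (30, 456, 32.2), SP-101→SP-103 = (237, 29, -40.6).
Normal n = (SP-101→SP-102) × (SP-101→SP-103) = (-19447.4, 8849.4, -107202).
So ∂z/∂x = −n_x/n_z = −0.18141 and ∂z/∂y = −n_y/n_z = 0.08255.
Intercept c from SP-101: 92.7 + 62.22 − 16.67 = 138.25.
At (188, 704): z = −34.1 + 58.1 + 138.25 = 162.3 m.

162 m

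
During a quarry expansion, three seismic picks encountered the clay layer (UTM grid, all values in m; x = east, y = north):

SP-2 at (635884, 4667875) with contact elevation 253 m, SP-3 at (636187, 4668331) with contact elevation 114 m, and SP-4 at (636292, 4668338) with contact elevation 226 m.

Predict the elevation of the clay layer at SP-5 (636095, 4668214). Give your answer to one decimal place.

133.4 m

Two edge vectors: SP-2→SP-3 = (303, 456, -139), SP-2→SP-4 = (408, 463, -27).
Normal n = (SP-2→SP-3) × (SP-2→SP-4) = (52045, -48531, -45759).
So ∂z/∂x = −n_x/n_z = 1.137371883 and ∂z/∂y = −n_y/n_z = −1.060578247.
Intercept c from SP-2: 253 − 723236.58 + 4950646.68 = 4227663.10.
At (636095, 4668214): z = 723476.6 − 4951006.2 + 4227663.10 = 133.4 m.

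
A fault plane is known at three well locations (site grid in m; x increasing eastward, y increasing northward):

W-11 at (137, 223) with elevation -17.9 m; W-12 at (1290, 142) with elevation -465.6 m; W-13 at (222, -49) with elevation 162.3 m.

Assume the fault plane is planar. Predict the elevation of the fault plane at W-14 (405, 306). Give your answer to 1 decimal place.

-203.6 m

Let the plane be z = a·x + b·y + c.
W-12−W-11: 1153a − 81b = −447.7;  W-13−W-11: 85a − 272b = 180.2.
Solving gives a = −0.444593, b = −0.801435.
Then c = -17.9 − a·137 − b·223 = 221.73.
At (405, 306): z = −180.1 − 245.2 + 221.73 = -203.6 m.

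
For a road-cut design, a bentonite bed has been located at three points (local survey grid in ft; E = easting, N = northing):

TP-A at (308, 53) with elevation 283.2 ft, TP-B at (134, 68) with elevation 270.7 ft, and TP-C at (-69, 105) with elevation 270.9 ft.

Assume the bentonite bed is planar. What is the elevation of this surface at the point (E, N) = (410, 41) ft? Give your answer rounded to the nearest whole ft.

288 ft

Two edge vectors: TP-A→TP-B = (-174, 15, -12.5), TP-A→TP-C = (-377, 52, -12.3).
Normal n = (TP-A→TP-B) × (TP-A→TP-C) = (465.5, 2572.3, -3393).
So ∂z/∂E = −n_x/n_z = 0.13719 and ∂z/∂N = −n_y/n_z = 0.75812.
Intercept c from TP-A: 283.2 − 42.26 − 40.18 = 200.76.
At (410, 41): z = 56.2 + 31.1 + 200.76 = 288.1 ft.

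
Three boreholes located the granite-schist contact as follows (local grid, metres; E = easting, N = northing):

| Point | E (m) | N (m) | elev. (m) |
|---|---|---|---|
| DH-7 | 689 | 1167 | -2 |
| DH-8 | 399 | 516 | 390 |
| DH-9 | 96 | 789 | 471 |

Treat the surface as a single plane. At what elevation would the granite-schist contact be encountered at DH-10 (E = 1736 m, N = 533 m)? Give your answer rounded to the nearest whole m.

-389 m

Two edge vectors: DH-7→DH-8 = (-290, -651, 392), DH-7→DH-9 = (-593, -378, 473).
Normal n = (DH-7→DH-8) × (DH-7→DH-9) = (-159747, -95286, -276423).
So ∂z/∂E = −n_x/n_z = −0.57791 and ∂z/∂N = −n_y/n_z = −0.34471.
Intercept c from DH-7: -2 + 398.18 + 402.28 = 798.46.
At (1736, 533): z = −1003.2 − 183.7 + 798.46 = -388.5 m.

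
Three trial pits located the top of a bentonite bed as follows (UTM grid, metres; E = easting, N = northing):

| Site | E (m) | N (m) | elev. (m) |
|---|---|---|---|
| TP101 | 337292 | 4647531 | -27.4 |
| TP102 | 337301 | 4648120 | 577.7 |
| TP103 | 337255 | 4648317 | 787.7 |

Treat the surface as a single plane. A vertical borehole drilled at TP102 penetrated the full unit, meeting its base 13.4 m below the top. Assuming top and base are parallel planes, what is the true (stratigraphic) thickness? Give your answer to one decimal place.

Let the plane be z = a·E + b·N + c.
TP102−TP101: 9a + 589b = 605.1;  TP103−TP101: −37a + 786b = 815.1.
Solving gives a = −0.15538, b = 1.02971.
|∇z| = √(a²+b²) = 1.04137, so dip δ = arctan(1.04137) = 46.16°.
True thickness = vertical thickness × cos δ = 13.4 × cos 46.16° = 9.3 m.

9.3 m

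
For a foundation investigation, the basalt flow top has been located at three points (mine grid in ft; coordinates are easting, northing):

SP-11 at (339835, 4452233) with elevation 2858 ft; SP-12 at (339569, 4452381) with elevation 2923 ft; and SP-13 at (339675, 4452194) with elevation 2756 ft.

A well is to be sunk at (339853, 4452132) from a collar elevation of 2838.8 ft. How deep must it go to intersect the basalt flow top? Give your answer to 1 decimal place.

85.5 ft

Two edge vectors: SP-11→SP-12 = (-266, 148, 65), SP-11→SP-13 = (-160, -39, -102).
Normal n = (SP-11→SP-12) × (SP-11→SP-13) = (-12561, -37532, 34054).
So ∂z/∂easting = −n_x/n_z = 0.368855347 and ∂z/∂northing = −n_y/n_z = 1.102131908.
Intercept c from SP-11: 2858 − 125349.96 − 4906948.05 = −5029440.01.
At (339853, 4452132): z_contact = 125356.60 + 4906836.74 − 5029440.01 = 2753.32 ft.
Depth below ground = 2838.8 − 2753.32 = 85.5 ft.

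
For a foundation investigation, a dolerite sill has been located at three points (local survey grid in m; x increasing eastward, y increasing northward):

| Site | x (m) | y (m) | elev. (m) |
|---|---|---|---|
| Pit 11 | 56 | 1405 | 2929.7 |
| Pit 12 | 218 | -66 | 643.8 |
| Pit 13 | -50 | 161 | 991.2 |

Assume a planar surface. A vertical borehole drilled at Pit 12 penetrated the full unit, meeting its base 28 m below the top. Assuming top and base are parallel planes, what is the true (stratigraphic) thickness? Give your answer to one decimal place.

Let the plane be z = a·x + b·y + c.
Pit 12−Pit 11: 162a − 1471b = −2285.9;  Pit 13−Pit 11: −106a − 1244b = −1938.5.
Solving gives a = 0.02203, b = 1.55640.
|∇z| = √(a²+b²) = 1.55656, so dip δ = arctan(1.55656) = 57.28°.
True thickness = vertical thickness × cos δ = 28 × cos 57.28° = 15.1 m.

15.1 m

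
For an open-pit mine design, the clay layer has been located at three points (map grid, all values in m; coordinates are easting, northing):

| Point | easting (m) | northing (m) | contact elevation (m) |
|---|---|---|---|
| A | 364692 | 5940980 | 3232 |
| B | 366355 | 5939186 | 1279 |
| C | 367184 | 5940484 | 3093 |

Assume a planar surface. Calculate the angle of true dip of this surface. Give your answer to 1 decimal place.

Two edge vectors: A→B = (1663, -1794, -1953), A→C = (2492, -496, -139).
Normal n = (A→B) × (A→C) = (-719322, -4635719, 3645800).
So ∂z/∂easting = −n_x/n_z = 0.19730 and ∂z/∂northing = −n_y/n_z = 1.27152.
Gradient magnitude |∇z| = √(a² + b²) = √(0.03893 + 1.61677) = 1.28674.
True dip = arctan(1.28674) = 52.1°, dipping toward S (azimuth ≈ 189°).

52.1°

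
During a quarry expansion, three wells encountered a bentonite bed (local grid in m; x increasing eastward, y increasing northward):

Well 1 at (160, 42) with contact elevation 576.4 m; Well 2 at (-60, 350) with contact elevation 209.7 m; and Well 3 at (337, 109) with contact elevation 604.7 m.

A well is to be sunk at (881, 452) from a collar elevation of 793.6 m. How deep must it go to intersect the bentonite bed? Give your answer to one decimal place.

Two edge vectors: Well 1→Well 2 = (-220, 308, -366.7), Well 1→Well 3 = (177, 67, 28.3).
Normal n = (Well 1→Well 2) × (Well 1→Well 3) = (33285.3, -58679.9, -69256).
So ∂z/∂x = −n_x/n_z = 0.48061 and ∂z/∂y = −n_y/n_z = −0.84729.
Intercept c from Well 1: 576.4 − 76.90 + 35.59 = 535.09.
At (881, 452): z_contact = 423.42 − 382.97 + 535.09 = 575.53 m.
Depth below ground = 793.6 − 575.53 = 218.1 m.

218.1 m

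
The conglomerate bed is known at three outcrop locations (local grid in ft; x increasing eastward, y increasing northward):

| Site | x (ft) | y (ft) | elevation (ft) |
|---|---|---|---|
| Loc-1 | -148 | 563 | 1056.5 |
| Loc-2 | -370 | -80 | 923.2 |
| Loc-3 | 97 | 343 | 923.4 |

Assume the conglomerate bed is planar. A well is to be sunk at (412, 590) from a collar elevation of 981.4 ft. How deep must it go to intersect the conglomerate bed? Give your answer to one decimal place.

69.4 ft

Two edge vectors: Loc-1→Loc-2 = (-222, -643, -133.3), Loc-1→Loc-3 = (245, -220, -133.1).
Normal n = (Loc-1→Loc-2) × (Loc-1→Loc-3) = (56257.3, -62206.7, 206375).
So ∂z/∂x = −n_x/n_z = −0.27260 and ∂z/∂y = −n_y/n_z = 0.30143.
Intercept c from Loc-1: 1056.5 − 40.34 − 169.70 = 846.45.
At (412, 590): z_contact = −112.31 + 177.84 + 846.45 = 911.98 ft.
Depth below ground = 981.4 − 911.98 = 69.4 ft.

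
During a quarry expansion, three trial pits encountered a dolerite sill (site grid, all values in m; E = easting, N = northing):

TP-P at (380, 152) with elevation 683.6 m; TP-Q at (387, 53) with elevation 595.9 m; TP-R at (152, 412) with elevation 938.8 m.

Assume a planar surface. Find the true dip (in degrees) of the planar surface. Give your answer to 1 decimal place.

41.5°

Let the plane be z = a·E + b·N + c.
TP-Q−TP-P: 7a − 99b = −87.7;  TP-R−TP-P: −228a + 260b = 255.2.
Solving gives a = −0.11868, b = 0.87747.
Gradient magnitude |∇z| = √(a² + b²) = √(0.01408 + 0.76995) = 0.88546.
True dip = arctan(0.88546) = 41.5°, dipping toward S (azimuth ≈ 172°).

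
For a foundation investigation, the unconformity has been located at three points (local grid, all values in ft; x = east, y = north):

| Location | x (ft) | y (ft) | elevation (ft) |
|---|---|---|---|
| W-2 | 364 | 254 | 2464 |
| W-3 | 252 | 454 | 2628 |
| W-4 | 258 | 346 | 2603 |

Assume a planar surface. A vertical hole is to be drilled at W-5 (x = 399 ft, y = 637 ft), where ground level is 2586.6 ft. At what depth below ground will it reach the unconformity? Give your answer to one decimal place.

Two edge vectors: W-2→W-3 = (-112, 200, 164), W-2→W-4 = (-106, 92, 139).
Normal n = (W-2→W-3) × (W-2→W-4) = (12712, -1816, 10896).
So ∂z/∂x = −n_x/n_z = −1.16667 and ∂z/∂y = −n_y/n_z = 0.16667.
Intercept c from W-2: 2464 + 424.67 − 42.33 = 2846.33.
At (399, 637): z_contact = −465.50 + 106.17 + 2846.33 = 2487.00 ft.
Depth below ground = 2586.6 − 2487.00 = 99.6 ft.

99.6 ft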